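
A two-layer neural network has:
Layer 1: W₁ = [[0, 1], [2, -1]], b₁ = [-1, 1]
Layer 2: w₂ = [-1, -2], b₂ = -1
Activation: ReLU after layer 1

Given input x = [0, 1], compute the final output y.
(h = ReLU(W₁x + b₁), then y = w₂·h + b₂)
y = -1

Layer 1 pre-activation: z₁ = [0, 0]
After ReLU: h = [0, 0]
Layer 2 output: y = -1×0 + -2×0 + -1 = -1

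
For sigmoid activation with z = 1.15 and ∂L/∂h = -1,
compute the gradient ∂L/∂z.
∂L/∂z = -0.1827

σ(1.15) = 0.7595
σ'(1.15) = σ(1.15)(1 - σ(1.15)) = 0.7595 × 0.2405 = 0.1827
∂L/∂z = ∂L/∂h · σ'(z) = -1 × 0.1827 = -0.1827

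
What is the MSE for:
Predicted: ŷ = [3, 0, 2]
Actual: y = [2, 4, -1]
MSE = 8.667

MSE = (1/3)((3-2)² + (0-4)² + (2--1)²) = (1/3)(1 + 16 + 9) = 8.667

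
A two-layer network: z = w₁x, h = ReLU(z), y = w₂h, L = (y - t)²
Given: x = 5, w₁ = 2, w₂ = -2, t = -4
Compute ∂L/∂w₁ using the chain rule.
∂L/∂w₁ = 320

Forward pass:
z = w₁x = 2×5 = 10
h = ReLU(10) = 10
y = w₂h = -2×10 = -20

Backward pass:
∂L/∂y = 2(y - t) = 2(-20 - -4) = -32
∂y/∂h = w₂ = -2
∂h/∂z = 1 (ReLU derivative)
∂z/∂w₁ = x = 5

∂L/∂w₁ = -32 × -2 × 1 × 5 = 320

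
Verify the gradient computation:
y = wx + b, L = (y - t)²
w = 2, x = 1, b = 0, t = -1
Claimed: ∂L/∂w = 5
Incorrect

y = (2)(1) + 0 = 2
∂L/∂y = 2(y - t) = 2(2 - -1) = 6
∂y/∂w = x = 1
∂L/∂w = 6 × 1 = 6

Claimed value: 5
Incorrect: The correct gradient is 6.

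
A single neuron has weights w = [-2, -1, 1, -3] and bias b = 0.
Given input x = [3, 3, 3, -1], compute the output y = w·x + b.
y = -3

y = (-2)(3) + (-1)(3) + (1)(3) + (-3)(-1) + 0 = -3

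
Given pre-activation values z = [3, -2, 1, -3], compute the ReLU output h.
h = [3, 0, 1, 0]

ReLU applied element-wise: max(0,3)=3, max(0,-2)=0, max(0,1)=1, max(0,-3)=0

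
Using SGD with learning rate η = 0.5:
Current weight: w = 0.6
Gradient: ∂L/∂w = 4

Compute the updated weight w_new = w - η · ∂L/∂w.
w_new = -1.4

w_new = w - η·∂L/∂w = 0.6 - 0.5×(4) = 0.6 - (2) = -1.4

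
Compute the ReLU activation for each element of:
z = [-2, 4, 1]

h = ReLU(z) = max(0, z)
h = [0, 4, 1]

ReLU applied element-wise: max(0,-2)=0, max(0,4)=4, max(0,1)=1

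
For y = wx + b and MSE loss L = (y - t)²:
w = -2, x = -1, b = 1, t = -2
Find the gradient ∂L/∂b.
∂L/∂b = 10

y = wx + b = (-2)(-1) + 1 = 3
∂L/∂y = 2(y - t) = 2(3 - -2) = 10
∂y/∂b = 1
∂L/∂b = ∂L/∂y · ∂y/∂b = 10 × 1 = 10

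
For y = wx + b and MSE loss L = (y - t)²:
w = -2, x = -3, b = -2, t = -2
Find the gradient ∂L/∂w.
∂L/∂w = -36

y = wx + b = (-2)(-3) + -2 = 4
∂L/∂y = 2(y - t) = 2(4 - -2) = 12
∂y/∂w = x = -3
∂L/∂w = ∂L/∂y · ∂y/∂w = 12 × -3 = -36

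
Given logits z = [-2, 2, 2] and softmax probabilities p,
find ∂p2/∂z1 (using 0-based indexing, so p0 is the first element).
∂p2/∂z1 = -0.2455

p = softmax(z) = [0.009075, 0.4955, 0.4955]
p2 = 0.4955, p1 = 0.4955

∂p2/∂z1 = -p2 × p1 = -0.4955 × 0.4955 = -0.2455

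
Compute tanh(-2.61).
-0.9892

tanh(-2.61) = (e^(-2.61) - e^(2.61))/(e^(-2.61) + e^(2.61)) = -0.9892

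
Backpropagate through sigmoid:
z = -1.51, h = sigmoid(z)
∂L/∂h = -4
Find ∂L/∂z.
∂L/∂z = -0.5928

σ(-1.51) = 0.1809
σ'(-1.51) = σ(-1.51)(1 - σ(-1.51)) = 0.1809 × 0.8191 = 0.1482
∂L/∂z = ∂L/∂h · σ'(z) = -4 × 0.1482 = -0.5928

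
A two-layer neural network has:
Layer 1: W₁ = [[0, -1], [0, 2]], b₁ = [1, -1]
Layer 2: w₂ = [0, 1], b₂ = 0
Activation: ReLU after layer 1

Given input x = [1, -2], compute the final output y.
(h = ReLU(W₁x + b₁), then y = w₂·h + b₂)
y = 0

Layer 1 pre-activation: z₁ = [3, -5]
After ReLU: h = [3, 0]
Layer 2 output: y = 0×3 + 1×0 + 0 = 0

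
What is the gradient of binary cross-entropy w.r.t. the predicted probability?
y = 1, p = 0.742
∂L/∂p = -1.348

∂L/∂p = -y/p + (1-y)/(1-p) = -1/0.742 + 0 = -1.348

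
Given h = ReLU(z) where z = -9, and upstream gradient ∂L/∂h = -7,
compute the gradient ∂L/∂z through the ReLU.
∂L/∂z = 0

h = ReLU(-9) = 0
Since z < 0: ∂h/∂z = 0
∂L/∂z = ∂L/∂h · ∂h/∂z = -7 × 0 = 0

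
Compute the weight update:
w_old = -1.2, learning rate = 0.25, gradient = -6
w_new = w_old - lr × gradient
w_new = 0.3

w_new = w - η·∂L/∂w = -1.2 - 0.25×(-6) = -1.2 - (-1.5) = 0.3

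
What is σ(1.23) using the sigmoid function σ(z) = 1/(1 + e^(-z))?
0.7738

sigmoid(1.23) = 1/(1 + e^(-1.23)) = 1/(1 + 0.2923) = 0.7738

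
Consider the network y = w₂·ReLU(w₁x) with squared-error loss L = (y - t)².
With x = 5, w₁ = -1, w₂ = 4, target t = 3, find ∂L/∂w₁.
∂L/∂w₁ = 0

Forward pass:
z = w₁x = -1×5 = -5
h = ReLU(-5) = 0
y = w₂h = 4×0 = 0

Backward pass:
∂L/∂y = 2(y - t) = 2(0 - 3) = -6
∂y/∂h = w₂ = 4
∂h/∂z = 0 (ReLU derivative)
∂z/∂w₁ = x = 5

∂L/∂w₁ = -6 × 4 × 0 × 5 = 0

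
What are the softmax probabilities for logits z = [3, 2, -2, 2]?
p = [0.5739, 0.2111, 0.0039, 0.2111]

exp(z) = [20.09, 7.389, 0.1353, 7.389]
Sum = 35
p = [0.5739, 0.2111, 0.0039, 0.2111]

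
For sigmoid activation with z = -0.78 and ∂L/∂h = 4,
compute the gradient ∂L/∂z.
∂L/∂z = 0.8621

σ(-0.78) = 0.3143
σ'(-0.78) = σ(-0.78)(1 - σ(-0.78)) = 0.3143 × 0.6857 = 0.2155
∂L/∂z = ∂L/∂h · σ'(z) = 4 × 0.2155 = 0.8621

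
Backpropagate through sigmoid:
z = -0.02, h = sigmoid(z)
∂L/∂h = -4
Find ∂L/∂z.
∂L/∂z = -0.9999

σ(-0.02) = 0.495
σ'(-0.02) = σ(-0.02)(1 - σ(-0.02)) = 0.495 × 0.505 = 0.25
∂L/∂z = ∂L/∂h · σ'(z) = -4 × 0.25 = -0.9999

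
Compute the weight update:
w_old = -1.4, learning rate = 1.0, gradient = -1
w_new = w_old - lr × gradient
w_new = -0.4

w_new = w - η·∂L/∂w = -1.4 - 1.0×(-1) = -1.4 - (-1) = -0.4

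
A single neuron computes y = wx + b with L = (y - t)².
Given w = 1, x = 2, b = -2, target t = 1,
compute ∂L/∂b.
∂L/∂b = -2

y = wx + b = (1)(2) + -2 = 0
∂L/∂y = 2(y - t) = 2(0 - 1) = -2
∂y/∂b = 1
∂L/∂b = ∂L/∂y · ∂y/∂b = -2 × 1 = -2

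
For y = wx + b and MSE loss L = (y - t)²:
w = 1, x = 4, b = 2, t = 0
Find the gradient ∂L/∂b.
∂L/∂b = 12

y = wx + b = (1)(4) + 2 = 6
∂L/∂y = 2(y - t) = 2(6 - 0) = 12
∂y/∂b = 1
∂L/∂b = ∂L/∂y · ∂y/∂b = 12 × 1 = 12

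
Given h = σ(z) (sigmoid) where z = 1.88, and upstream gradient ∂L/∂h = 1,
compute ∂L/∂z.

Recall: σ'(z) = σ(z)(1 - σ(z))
∂L/∂z = 0.1149

σ(1.88) = 0.8676
σ'(1.88) = σ(1.88)(1 - σ(1.88)) = 0.8676 × 0.1324 = 0.1149
∂L/∂z = ∂L/∂h · σ'(z) = 1 × 0.1149 = 0.1149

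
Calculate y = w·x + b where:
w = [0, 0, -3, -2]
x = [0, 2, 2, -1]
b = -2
y = -6

y = (0)(0) + (0)(2) + (-3)(2) + (-2)(-1) + -2 = -6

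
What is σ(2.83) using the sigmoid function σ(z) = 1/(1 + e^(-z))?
0.9443

sigmoid(2.83) = 1/(1 + e^(-2.83)) = 1/(1 + 0.05901) = 0.9443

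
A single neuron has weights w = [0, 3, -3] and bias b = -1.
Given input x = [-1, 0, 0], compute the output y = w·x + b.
y = -1

y = (0)(-1) + (3)(0) + (-3)(0) + -1 = -1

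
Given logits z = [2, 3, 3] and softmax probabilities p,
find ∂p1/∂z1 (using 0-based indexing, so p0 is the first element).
∂p1/∂z1 = 0.244

p = softmax(z) = [0.1554, 0.4223, 0.4223]
p1 = 0.4223

∂p1/∂z1 = p1(1 - p1) = 0.4223 × (1 - 0.4223) = 0.244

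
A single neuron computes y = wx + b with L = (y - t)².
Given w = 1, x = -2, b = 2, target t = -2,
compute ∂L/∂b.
∂L/∂b = 4

y = wx + b = (1)(-2) + 2 = 0
∂L/∂y = 2(y - t) = 2(0 - -2) = 4
∂y/∂b = 1
∂L/∂b = ∂L/∂y · ∂y/∂b = 4 × 1 = 4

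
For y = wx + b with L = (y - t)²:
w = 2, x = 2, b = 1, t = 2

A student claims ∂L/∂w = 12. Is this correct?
Correct

y = (2)(2) + 1 = 5
∂L/∂y = 2(y - t) = 2(5 - 2) = 6
∂y/∂w = x = 2
∂L/∂w = 6 × 2 = 12

Claimed value: 12
Correct: The correct gradient is 12.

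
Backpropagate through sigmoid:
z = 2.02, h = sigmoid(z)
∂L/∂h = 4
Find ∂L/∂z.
∂L/∂z = 0.4136

σ(2.02) = 0.8829
σ'(2.02) = σ(2.02)(1 - σ(2.02)) = 0.8829 × 0.1171 = 0.1034
∂L/∂z = ∂L/∂h · σ'(z) = 4 × 0.1034 = 0.4136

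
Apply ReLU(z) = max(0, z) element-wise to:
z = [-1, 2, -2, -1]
h = [0, 2, 0, 0]

ReLU applied element-wise: max(0,-1)=0, max(0,2)=2, max(0,-2)=0, max(0,-1)=0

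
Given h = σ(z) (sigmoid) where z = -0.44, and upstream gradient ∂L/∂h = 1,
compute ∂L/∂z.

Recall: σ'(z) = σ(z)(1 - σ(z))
∂L/∂z = 0.2383

σ(-0.44) = 0.3917
σ'(-0.44) = σ(-0.44)(1 - σ(-0.44)) = 0.3917 × 0.6083 = 0.2383
∂L/∂z = ∂L/∂h · σ'(z) = 1 × 0.2383 = 0.2383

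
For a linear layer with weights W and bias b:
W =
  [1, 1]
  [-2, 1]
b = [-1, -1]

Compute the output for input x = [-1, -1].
y = [-3, 0]

Wx = [1×-1 + 1×-1, -2×-1 + 1×-1]
   = [-2, 1]
y = Wx + b = [-2 + -1, 1 + -1] = [-3, 0]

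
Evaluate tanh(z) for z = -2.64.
-0.9899

tanh(-2.64) = (e^(-2.64) - e^(2.64))/(e^(-2.64) + e^(2.64)) = -0.9899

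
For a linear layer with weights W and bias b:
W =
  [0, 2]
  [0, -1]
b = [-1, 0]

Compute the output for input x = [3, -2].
y = [-5, 2]

Wx = [0×3 + 2×-2, 0×3 + -1×-2]
   = [-4, 2]
y = Wx + b = [-4 + -1, 2 + 0] = [-5, 2]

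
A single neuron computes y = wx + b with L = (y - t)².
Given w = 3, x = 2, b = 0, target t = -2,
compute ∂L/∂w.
∂L/∂w = 32

y = wx + b = (3)(2) + 0 = 6
∂L/∂y = 2(y - t) = 2(6 - -2) = 16
∂y/∂w = x = 2
∂L/∂w = ∂L/∂y · ∂y/∂w = 16 × 2 = 32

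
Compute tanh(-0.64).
-0.5649

tanh(-0.64) = (e^(-0.64) - e^(0.64))/(e^(-0.64) + e^(0.64)) = -0.5649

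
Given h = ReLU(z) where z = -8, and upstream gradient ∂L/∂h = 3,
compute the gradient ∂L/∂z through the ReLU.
∂L/∂z = 0

h = ReLU(-8) = 0
Since z < 0: ∂h/∂z = 0
∂L/∂z = ∂L/∂h · ∂h/∂z = 3 × 0 = 0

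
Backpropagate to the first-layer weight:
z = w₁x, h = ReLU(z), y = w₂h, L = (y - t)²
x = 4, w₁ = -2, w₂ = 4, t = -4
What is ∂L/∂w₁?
∂L/∂w₁ = 0

Forward pass:
z = w₁x = -2×4 = -8
h = ReLU(-8) = 0
y = w₂h = 4×0 = 0

Backward pass:
∂L/∂y = 2(y - t) = 2(0 - -4) = 8
∂y/∂h = w₂ = 4
∂h/∂z = 0 (ReLU derivative)
∂z/∂w₁ = x = 4

∂L/∂w₁ = 8 × 4 × 0 × 4 = 0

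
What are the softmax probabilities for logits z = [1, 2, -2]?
p = [0.2654, 0.7214, 0.0132]

exp(z) = [2.718, 7.389, 0.1353]
Sum = 10.24
p = [0.2654, 0.7214, 0.0132]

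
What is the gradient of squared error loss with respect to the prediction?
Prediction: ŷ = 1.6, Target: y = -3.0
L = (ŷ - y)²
∂L/∂ŷ = 9.2

∂L/∂ŷ = 2(ŷ - y) = 2(1.6 - -3.0) = 2(4.6) = 9.2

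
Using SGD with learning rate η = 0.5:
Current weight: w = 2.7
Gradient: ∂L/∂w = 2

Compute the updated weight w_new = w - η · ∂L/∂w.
w_new = 1.7

w_new = w - η·∂L/∂w = 2.7 - 0.5×(2) = 2.7 - (1) = 1.7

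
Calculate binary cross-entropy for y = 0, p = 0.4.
L = 0.5108

L = -0·log(0.4) - 1·log(0.6) = -log(0.6) = 0.5108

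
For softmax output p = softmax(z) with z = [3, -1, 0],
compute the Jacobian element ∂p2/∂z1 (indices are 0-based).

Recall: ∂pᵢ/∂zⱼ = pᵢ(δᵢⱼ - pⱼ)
∂p2/∂z1 = -0.0007993

p = softmax(z) = [0.9362, 0.01715, 0.04661]
p2 = 0.04661, p1 = 0.01715

∂p2/∂z1 = -p2 × p1 = -0.04661 × 0.01715 = -0.0007993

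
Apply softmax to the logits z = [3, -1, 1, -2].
p = [0.8618, 0.0158, 0.1166, 0.0058]

exp(z) = [20.09, 0.3679, 2.718, 0.1353]
Sum = 23.31
p = [0.8618, 0.0158, 0.1166, 0.0058]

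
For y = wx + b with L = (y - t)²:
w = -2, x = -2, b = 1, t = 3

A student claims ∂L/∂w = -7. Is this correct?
Incorrect

y = (-2)(-2) + 1 = 5
∂L/∂y = 2(y - t) = 2(5 - 3) = 4
∂y/∂w = x = -2
∂L/∂w = 4 × -2 = -8

Claimed value: -7
Incorrect: The correct gradient is -8.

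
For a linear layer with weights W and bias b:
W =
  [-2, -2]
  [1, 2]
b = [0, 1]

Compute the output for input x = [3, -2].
y = [-2, 0]

Wx = [-2×3 + -2×-2, 1×3 + 2×-2]
   = [-2, -1]
y = Wx + b = [-2 + 0, -1 + 1] = [-2, 0]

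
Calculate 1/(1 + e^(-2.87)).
0.9463

sigmoid(2.87) = 1/(1 + e^(-2.87)) = 1/(1 + 0.0567) = 0.9463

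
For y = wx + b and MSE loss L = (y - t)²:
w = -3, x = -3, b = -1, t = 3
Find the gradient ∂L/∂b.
∂L/∂b = 10

y = wx + b = (-3)(-3) + -1 = 8
∂L/∂y = 2(y - t) = 2(8 - 3) = 10
∂y/∂b = 1
∂L/∂b = ∂L/∂y · ∂y/∂b = 10 × 1 = 10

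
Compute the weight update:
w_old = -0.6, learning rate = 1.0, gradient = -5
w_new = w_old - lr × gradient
w_new = 4.4

w_new = w - η·∂L/∂w = -0.6 - 1.0×(-5) = -0.6 - (-5) = 4.4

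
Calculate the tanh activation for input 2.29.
0.9797

tanh(2.29) = (e^(2.29) - e^(-2.29))/(e^(2.29) + e^(-2.29)) = 0.9797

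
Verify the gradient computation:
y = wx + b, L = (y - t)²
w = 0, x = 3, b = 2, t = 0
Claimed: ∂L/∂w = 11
Incorrect

y = (0)(3) + 2 = 2
∂L/∂y = 2(y - t) = 2(2 - 0) = 4
∂y/∂w = x = 3
∂L/∂w = 4 × 3 = 12

Claimed value: 11
Incorrect: The correct gradient is 12.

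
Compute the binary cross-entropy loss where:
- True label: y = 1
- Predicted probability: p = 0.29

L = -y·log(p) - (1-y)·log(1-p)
L = 1.238

L = -1·log(0.29) - 0·log(0.71) = -log(0.29) = 1.238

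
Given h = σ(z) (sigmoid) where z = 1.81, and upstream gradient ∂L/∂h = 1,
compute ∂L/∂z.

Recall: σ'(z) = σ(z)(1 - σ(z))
∂L/∂z = 0.1209

σ(1.81) = 0.8594
σ'(1.81) = σ(1.81)(1 - σ(1.81)) = 0.8594 × 0.1406 = 0.1209
∂L/∂z = ∂L/∂h · σ'(z) = 1 × 0.1209 = 0.1209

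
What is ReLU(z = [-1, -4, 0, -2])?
h = [0, 0, 0, 0]

ReLU applied element-wise: max(0,-1)=0, max(0,-4)=0, max(0,0)=0, max(0,-2)=0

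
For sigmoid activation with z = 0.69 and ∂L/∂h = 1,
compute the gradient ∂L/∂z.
∂L/∂z = 0.2225

σ(0.69) = 0.666
σ'(0.69) = σ(0.69)(1 - σ(0.69)) = 0.666 × 0.334 = 0.2225
∂L/∂z = ∂L/∂h · σ'(z) = 1 × 0.2225 = 0.2225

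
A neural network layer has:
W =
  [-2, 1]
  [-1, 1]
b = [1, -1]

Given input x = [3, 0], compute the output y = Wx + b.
y = [-5, -4]

Wx = [-2×3 + 1×0, -1×3 + 1×0]
   = [-6, -3]
y = Wx + b = [-6 + 1, -3 + -1] = [-5, -4]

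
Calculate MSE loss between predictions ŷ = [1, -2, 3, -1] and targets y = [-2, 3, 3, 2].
MSE = 10.75

MSE = (1/4)((1--2)² + (-2-3)² + (3-3)² + (-1-2)²) = (1/4)(9 + 25 + 0 + 9) = 10.75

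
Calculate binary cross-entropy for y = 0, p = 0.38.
L = 0.478

L = -0·log(0.38) - 1·log(0.62) = -log(0.62) = 0.478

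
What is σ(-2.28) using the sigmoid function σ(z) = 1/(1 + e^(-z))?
0.09279

sigmoid(-2.28) = 1/(1 + e^(2.28)) = 1/(1 + 9.777) = 0.09279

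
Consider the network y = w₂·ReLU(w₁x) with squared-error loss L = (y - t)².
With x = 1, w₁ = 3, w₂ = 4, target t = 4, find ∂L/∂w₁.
∂L/∂w₁ = 64

Forward pass:
z = w₁x = 3×1 = 3
h = ReLU(3) = 3
y = w₂h = 4×3 = 12

Backward pass:
∂L/∂y = 2(y - t) = 2(12 - 4) = 16
∂y/∂h = w₂ = 4
∂h/∂z = 1 (ReLU derivative)
∂z/∂w₁ = x = 1

∂L/∂w₁ = 16 × 4 × 1 × 1 = 64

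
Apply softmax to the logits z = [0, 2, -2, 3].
p = [0.035, 0.2583, 0.0047, 0.702]

exp(z) = [1, 7.389, 0.1353, 20.09]
Sum = 28.61
p = [0.035, 0.2583, 0.0047, 0.702]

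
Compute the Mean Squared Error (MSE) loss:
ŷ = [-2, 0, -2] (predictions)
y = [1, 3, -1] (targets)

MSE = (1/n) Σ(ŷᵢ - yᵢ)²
MSE = 6.333

MSE = (1/3)((-2-1)² + (0-3)² + (-2--1)²) = (1/3)(9 + 9 + 1) = 6.333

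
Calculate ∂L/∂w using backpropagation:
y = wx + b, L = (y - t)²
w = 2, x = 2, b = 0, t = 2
∂L/∂w = 8

y = wx + b = (2)(2) + 0 = 4
∂L/∂y = 2(y - t) = 2(4 - 2) = 4
∂y/∂w = x = 2
∂L/∂w = ∂L/∂y · ∂y/∂w = 4 × 2 = 8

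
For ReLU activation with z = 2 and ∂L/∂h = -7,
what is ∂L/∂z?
∂L/∂z = -7

h = ReLU(2) = 2
Since z > 0: ∂h/∂z = 1
∂L/∂z = ∂L/∂h · ∂h/∂z = -7 × 1 = -7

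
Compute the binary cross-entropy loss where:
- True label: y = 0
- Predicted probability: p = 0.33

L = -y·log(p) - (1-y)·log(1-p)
L = 0.4005

L = -0·log(0.33) - 1·log(0.67) = -log(0.67) = 0.4005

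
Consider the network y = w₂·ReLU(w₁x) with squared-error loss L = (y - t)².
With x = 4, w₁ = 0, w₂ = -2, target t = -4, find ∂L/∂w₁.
∂L/∂w₁ = 0

Forward pass:
z = w₁x = 0×4 = 0
h = ReLU(0) = 0
y = w₂h = -2×0 = 0

Backward pass:
∂L/∂y = 2(y - t) = 2(0 - -4) = 8
∂y/∂h = w₂ = -2
∂h/∂z = 0 (ReLU derivative)
∂z/∂w₁ = x = 4

∂L/∂w₁ = 8 × -2 × 0 × 4 = 0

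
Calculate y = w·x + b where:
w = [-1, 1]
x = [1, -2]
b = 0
y = -3

y = (-1)(1) + (1)(-2) + 0 = -3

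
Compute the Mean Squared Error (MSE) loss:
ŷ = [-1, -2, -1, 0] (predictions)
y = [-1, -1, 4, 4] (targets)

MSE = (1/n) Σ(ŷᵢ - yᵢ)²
MSE = 10.5

MSE = (1/4)((-1--1)² + (-2--1)² + (-1-4)² + (0-4)²) = (1/4)(0 + 1 + 25 + 16) = 10.5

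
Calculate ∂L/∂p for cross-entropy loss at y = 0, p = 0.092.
∂L/∂p = 1.101

∂L/∂p = -y/p + (1-y)/(1-p) = 0 + 1/0.908 = 1.101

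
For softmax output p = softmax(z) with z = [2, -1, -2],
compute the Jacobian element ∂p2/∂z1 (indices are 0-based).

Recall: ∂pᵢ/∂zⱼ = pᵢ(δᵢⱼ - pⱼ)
∂p2/∂z1 = -0.0007993

p = softmax(z) = [0.9362, 0.04661, 0.01715]
p2 = 0.01715, p1 = 0.04661

∂p2/∂z1 = -p2 × p1 = -0.01715 × 0.04661 = -0.0007993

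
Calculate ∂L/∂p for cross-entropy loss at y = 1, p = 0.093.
∂L/∂p = -10.75

∂L/∂p = -y/p + (1-y)/(1-p) = -1/0.093 + 0 = -10.75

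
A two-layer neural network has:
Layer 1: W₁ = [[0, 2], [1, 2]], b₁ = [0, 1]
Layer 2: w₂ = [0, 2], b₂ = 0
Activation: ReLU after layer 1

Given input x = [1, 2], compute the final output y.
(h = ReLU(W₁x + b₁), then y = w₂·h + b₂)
y = 12

Layer 1 pre-activation: z₁ = [4, 6]
After ReLU: h = [4, 6]
Layer 2 output: y = 0×4 + 2×6 + 0 = 12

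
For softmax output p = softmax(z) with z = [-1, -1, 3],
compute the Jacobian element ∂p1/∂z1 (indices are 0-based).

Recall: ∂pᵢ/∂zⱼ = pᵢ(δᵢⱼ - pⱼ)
∂p1/∂z1 = 0.01736

p = softmax(z) = [0.01767, 0.01767, 0.9647]
p1 = 0.01767

∂p1/∂z1 = p1(1 - p1) = 0.01767 × (1 - 0.01767) = 0.01736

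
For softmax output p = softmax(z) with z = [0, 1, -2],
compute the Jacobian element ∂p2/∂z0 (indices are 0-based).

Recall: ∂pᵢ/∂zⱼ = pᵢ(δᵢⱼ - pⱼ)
∂p2/∂z0 = -0.009113

p = softmax(z) = [0.2595, 0.7054, 0.03512]
p2 = 0.03512, p0 = 0.2595

∂p2/∂z0 = -p2 × p0 = -0.03512 × 0.2595 = -0.009113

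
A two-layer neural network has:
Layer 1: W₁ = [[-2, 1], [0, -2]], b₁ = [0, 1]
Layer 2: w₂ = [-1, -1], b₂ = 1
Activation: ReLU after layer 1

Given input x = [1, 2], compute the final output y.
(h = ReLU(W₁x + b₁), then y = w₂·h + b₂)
y = 1

Layer 1 pre-activation: z₁ = [0, -3]
After ReLU: h = [0, 0]
Layer 2 output: y = -1×0 + -1×0 + 1 = 1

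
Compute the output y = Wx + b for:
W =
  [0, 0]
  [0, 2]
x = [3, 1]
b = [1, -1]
y = [1, 1]

Wx = [0×3 + 0×1, 0×3 + 2×1]
   = [0, 2]
y = Wx + b = [0 + 1, 2 + -1] = [1, 1]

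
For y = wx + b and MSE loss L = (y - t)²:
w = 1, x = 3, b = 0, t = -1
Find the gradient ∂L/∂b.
∂L/∂b = 8

y = wx + b = (1)(3) + 0 = 3
∂L/∂y = 2(y - t) = 2(3 - -1) = 8
∂y/∂b = 1
∂L/∂b = ∂L/∂y · ∂y/∂b = 8 × 1 = 8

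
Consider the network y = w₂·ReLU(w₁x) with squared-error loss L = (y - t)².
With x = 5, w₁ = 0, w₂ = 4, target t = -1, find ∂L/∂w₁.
∂L/∂w₁ = 0

Forward pass:
z = w₁x = 0×5 = 0
h = ReLU(0) = 0
y = w₂h = 4×0 = 0

Backward pass:
∂L/∂y = 2(y - t) = 2(0 - -1) = 2
∂y/∂h = w₂ = 4
∂h/∂z = 0 (ReLU derivative)
∂z/∂w₁ = x = 5

∂L/∂w₁ = 2 × 4 × 0 × 5 = 0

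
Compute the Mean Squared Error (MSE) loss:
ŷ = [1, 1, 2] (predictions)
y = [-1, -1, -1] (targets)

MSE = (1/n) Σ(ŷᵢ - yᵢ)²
MSE = 5.667

MSE = (1/3)((1--1)² + (1--1)² + (2--1)²) = (1/3)(4 + 4 + 9) = 5.667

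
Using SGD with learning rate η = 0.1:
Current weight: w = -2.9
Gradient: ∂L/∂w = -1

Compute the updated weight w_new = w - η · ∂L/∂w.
w_new = -2.8

w_new = w - η·∂L/∂w = -2.9 - 0.1×(-1) = -2.9 - (-0.1) = -2.8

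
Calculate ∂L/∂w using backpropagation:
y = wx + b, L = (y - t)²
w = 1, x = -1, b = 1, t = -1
∂L/∂w = -2

y = wx + b = (1)(-1) + 1 = 0
∂L/∂y = 2(y - t) = 2(0 - -1) = 2
∂y/∂w = x = -1
∂L/∂w = ∂L/∂y · ∂y/∂w = 2 × -1 = -2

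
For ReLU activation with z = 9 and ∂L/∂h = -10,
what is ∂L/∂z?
∂L/∂z = -10

h = ReLU(9) = 9
Since z > 0: ∂h/∂z = 1
∂L/∂z = ∂L/∂h · ∂h/∂z = -10 × 1 = -10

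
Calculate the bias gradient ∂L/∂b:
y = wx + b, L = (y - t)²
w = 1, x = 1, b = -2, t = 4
∂L/∂b = -10

y = wx + b = (1)(1) + -2 = -1
∂L/∂y = 2(y - t) = 2(-1 - 4) = -10
∂y/∂b = 1
∂L/∂b = ∂L/∂y · ∂y/∂b = -10 × 1 = -10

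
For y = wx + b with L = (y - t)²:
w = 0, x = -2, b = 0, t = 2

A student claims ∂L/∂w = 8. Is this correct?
Correct

y = (0)(-2) + 0 = 0
∂L/∂y = 2(y - t) = 2(0 - 2) = -4
∂y/∂w = x = -2
∂L/∂w = -4 × -2 = 8

Claimed value: 8
Correct: The correct gradient is 8.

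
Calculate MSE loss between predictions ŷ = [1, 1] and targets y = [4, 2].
MSE = 5

MSE = (1/2)((1-4)² + (1-2)²) = (1/2)(9 + 1) = 5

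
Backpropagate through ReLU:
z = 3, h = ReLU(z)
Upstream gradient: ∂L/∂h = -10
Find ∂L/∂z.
∂L/∂z = -10

h = ReLU(3) = 3
Since z > 0: ∂h/∂z = 1
∂L/∂z = ∂L/∂h · ∂h/∂z = -10 × 1 = -10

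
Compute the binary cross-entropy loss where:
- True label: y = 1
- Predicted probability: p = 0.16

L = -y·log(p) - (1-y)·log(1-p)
L = 1.833

L = -1·log(0.16) - 0·log(0.84) = -log(0.16) = 1.833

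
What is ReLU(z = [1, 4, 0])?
h = [1, 4, 0]

ReLU applied element-wise: max(0,1)=1, max(0,4)=4, max(0,0)=0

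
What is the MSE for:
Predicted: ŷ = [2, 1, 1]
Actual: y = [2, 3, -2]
MSE = 4.333

MSE = (1/3)((2-2)² + (1-3)² + (1--2)²) = (1/3)(0 + 4 + 9) = 4.333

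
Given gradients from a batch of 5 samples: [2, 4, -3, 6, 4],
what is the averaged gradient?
Average gradient = 2.6

Average = (1/5)(2 + 4 + -3 + 6 + 4) = 13/5 = 2.6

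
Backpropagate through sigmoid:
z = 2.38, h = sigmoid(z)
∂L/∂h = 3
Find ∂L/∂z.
∂L/∂z = 0.2326

σ(2.38) = 0.9153
σ'(2.38) = σ(2.38)(1 - σ(2.38)) = 0.9153 × 0.08471 = 0.07753
∂L/∂z = ∂L/∂h · σ'(z) = 3 × 0.07753 = 0.2326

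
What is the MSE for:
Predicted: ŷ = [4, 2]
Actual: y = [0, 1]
MSE = 8.5

MSE = (1/2)((4-0)² + (2-1)²) = (1/2)(16 + 1) = 8.5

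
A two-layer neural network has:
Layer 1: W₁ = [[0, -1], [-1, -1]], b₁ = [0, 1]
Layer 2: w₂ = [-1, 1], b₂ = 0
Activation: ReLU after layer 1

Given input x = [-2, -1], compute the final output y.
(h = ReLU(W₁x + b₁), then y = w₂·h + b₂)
y = 3

Layer 1 pre-activation: z₁ = [1, 4]
After ReLU: h = [1, 4]
Layer 2 output: y = -1×1 + 1×4 + 0 = 3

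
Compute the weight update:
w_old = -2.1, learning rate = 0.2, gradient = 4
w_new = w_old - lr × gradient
w_new = -2.9

w_new = w - η·∂L/∂w = -2.1 - 0.2×(4) = -2.1 - (0.8) = -2.9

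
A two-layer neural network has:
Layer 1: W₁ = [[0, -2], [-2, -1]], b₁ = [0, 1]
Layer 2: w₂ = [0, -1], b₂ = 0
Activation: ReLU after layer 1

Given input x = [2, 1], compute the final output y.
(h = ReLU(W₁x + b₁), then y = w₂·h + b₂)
y = 0

Layer 1 pre-activation: z₁ = [-2, -4]
After ReLU: h = [0, 0]
Layer 2 output: y = 0×0 + -1×0 + 0 = 0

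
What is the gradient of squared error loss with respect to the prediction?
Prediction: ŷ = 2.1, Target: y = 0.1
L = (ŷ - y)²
∂L/∂ŷ = 4.0

∂L/∂ŷ = 2(ŷ - y) = 2(2.1 - 0.1) = 2(2.0) = 4.0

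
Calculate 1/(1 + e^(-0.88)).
0.7068

sigmoid(0.88) = 1/(1 + e^(-0.88)) = 1/(1 + 0.4148) = 0.7068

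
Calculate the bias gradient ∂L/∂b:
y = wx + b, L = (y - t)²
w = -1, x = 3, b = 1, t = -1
∂L/∂b = -2

y = wx + b = (-1)(3) + 1 = -2
∂L/∂y = 2(y - t) = 2(-2 - -1) = -2
∂y/∂b = 1
∂L/∂b = ∂L/∂y · ∂y/∂b = -2 × 1 = -2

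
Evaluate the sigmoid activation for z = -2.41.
0.08241

sigmoid(-2.41) = 1/(1 + e^(2.41)) = 1/(1 + 11.13) = 0.08241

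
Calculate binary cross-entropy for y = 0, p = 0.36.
L = 0.4463

L = -0·log(0.36) - 1·log(0.64) = -log(0.64) = 0.4463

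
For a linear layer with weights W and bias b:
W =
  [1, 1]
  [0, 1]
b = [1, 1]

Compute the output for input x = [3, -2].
y = [2, -1]

Wx = [1×3 + 1×-2, 0×3 + 1×-2]
   = [1, -2]
y = Wx + b = [1 + 1, -2 + 1] = [2, -1]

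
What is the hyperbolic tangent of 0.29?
0.2821

tanh(0.29) = (e^(0.29) - e^(-0.29))/(e^(0.29) + e^(-0.29)) = 0.2821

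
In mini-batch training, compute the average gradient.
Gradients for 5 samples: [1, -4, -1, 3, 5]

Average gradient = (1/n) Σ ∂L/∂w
Average gradient = 0.8

Average = (1/5)(1 + -4 + -1 + 3 + 5) = 4/5 = 0.8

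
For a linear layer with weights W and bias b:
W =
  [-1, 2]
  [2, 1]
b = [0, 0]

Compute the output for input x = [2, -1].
y = [-4, 3]

Wx = [-1×2 + 2×-1, 2×2 + 1×-1]
   = [-4, 3]
y = Wx + b = [-4 + 0, 3 + 0] = [-4, 3]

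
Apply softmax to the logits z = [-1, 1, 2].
p = [0.0351, 0.2595, 0.7054]

exp(z) = [0.3679, 2.718, 7.389]
Sum = 10.48
p = [0.0351, 0.2595, 0.7054]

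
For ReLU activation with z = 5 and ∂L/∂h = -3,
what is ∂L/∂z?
∂L/∂z = -3

h = ReLU(5) = 5
Since z > 0: ∂h/∂z = 1
∂L/∂z = ∂L/∂h · ∂h/∂z = -3 × 1 = -3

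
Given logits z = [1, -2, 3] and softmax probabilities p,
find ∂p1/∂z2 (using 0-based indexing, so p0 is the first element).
∂p1/∂z2 = -0.005166

p = softmax(z) = [0.1185, 0.0059, 0.8756]
p1 = 0.0059, p2 = 0.8756

∂p1/∂z2 = -p1 × p2 = -0.0059 × 0.8756 = -0.005166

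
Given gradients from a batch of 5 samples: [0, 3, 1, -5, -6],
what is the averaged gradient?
Average gradient = -1.4

Average = (1/5)(0 + 3 + 1 + -5 + -6) = -7/5 = -1.4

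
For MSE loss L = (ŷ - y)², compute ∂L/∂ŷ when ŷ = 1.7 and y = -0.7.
∂L/∂ŷ = 4.8

∂L/∂ŷ = 2(ŷ - y) = 2(1.7 - -0.7) = 2(2.4) = 4.8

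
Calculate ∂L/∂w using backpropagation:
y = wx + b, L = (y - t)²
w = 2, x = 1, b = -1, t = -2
∂L/∂w = 6

y = wx + b = (2)(1) + -1 = 1
∂L/∂y = 2(y - t) = 2(1 - -2) = 6
∂y/∂w = x = 1
∂L/∂w = ∂L/∂y · ∂y/∂w = 6 × 1 = 6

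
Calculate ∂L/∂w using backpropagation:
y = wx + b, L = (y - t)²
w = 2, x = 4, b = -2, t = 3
∂L/∂w = 24

y = wx + b = (2)(4) + -2 = 6
∂L/∂y = 2(y - t) = 2(6 - 3) = 6
∂y/∂w = x = 4
∂L/∂w = ∂L/∂y · ∂y/∂w = 6 × 4 = 24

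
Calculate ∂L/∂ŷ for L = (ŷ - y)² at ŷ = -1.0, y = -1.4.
∂L/∂ŷ = 0.8

∂L/∂ŷ = 2(ŷ - y) = 2(-1.0 - -1.4) = 2(0.4) = 0.8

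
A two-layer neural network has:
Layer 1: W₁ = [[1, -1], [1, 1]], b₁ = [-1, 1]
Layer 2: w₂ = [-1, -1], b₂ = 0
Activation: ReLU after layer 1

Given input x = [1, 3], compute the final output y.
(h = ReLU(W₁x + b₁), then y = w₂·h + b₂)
y = -5

Layer 1 pre-activation: z₁ = [-3, 5]
After ReLU: h = [0, 5]
Layer 2 output: y = -1×0 + -1×5 + 0 = -5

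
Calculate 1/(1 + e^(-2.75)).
0.9399

sigmoid(2.75) = 1/(1 + e^(-2.75)) = 1/(1 + 0.06393) = 0.9399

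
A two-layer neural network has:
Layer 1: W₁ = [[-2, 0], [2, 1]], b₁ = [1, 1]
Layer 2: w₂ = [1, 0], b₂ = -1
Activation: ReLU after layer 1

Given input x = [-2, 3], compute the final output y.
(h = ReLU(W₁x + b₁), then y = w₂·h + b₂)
y = 4

Layer 1 pre-activation: z₁ = [5, 0]
After ReLU: h = [5, 0]
Layer 2 output: y = 1×5 + 0×0 + -1 = 4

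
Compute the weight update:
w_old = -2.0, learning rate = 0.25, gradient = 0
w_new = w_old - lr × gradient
w_new = -2

w_new = w - η·∂L/∂w = -2.0 - 0.25×(0) = -2.0 - (0) = -2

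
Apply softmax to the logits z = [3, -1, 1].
p = [0.8668, 0.0159, 0.1173]

exp(z) = [20.09, 0.3679, 2.718]
Sum = 23.17
p = [0.8668, 0.0159, 0.1173]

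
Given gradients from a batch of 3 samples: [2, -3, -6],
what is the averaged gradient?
Average gradient = -2.333

Average = (1/3)(2 + -3 + -6) = -7/3 = -2.333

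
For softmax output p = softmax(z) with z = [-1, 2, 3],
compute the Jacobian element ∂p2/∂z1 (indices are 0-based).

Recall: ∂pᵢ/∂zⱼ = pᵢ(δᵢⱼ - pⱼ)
∂p2/∂z1 = -0.1915

p = softmax(z) = [0.01321, 0.2654, 0.7214]
p2 = 0.7214, p1 = 0.2654

∂p2/∂z1 = -p2 × p1 = -0.7214 × 0.2654 = -0.1915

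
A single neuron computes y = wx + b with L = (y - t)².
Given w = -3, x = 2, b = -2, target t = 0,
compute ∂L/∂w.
∂L/∂w = -32

y = wx + b = (-3)(2) + -2 = -8
∂L/∂y = 2(y - t) = 2(-8 - 0) = -16
∂y/∂w = x = 2
∂L/∂w = ∂L/∂y · ∂y/∂w = -16 × 2 = -32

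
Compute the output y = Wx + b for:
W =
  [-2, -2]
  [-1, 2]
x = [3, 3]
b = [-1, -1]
y = [-13, 2]

Wx = [-2×3 + -2×3, -1×3 + 2×3]
   = [-12, 3]
y = Wx + b = [-12 + -1, 3 + -1] = [-13, 2]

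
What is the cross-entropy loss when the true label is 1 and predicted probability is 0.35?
L = 1.05

L = -1·log(0.35) - 0·log(0.65) = -log(0.35) = 1.05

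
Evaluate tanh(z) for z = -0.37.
-0.354

tanh(-0.37) = (e^(-0.37) - e^(0.37))/(e^(-0.37) + e^(0.37)) = -0.354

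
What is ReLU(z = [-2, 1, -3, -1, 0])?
h = [0, 1, 0, 0, 0]

ReLU applied element-wise: max(0,-2)=0, max(0,1)=1, max(0,-3)=0, max(0,-1)=0, max(0,0)=0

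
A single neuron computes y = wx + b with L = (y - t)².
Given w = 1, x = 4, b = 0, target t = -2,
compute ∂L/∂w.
∂L/∂w = 48

y = wx + b = (1)(4) + 0 = 4
∂L/∂y = 2(y - t) = 2(4 - -2) = 12
∂y/∂w = x = 4
∂L/∂w = ∂L/∂y · ∂y/∂w = 12 × 4 = 48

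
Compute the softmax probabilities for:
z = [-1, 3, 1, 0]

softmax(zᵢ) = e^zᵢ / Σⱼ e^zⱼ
p = [0.0152, 0.831, 0.1125, 0.0414]

exp(z) = [0.3679, 20.09, 2.718, 1]
Sum = 24.17
p = [0.0152, 0.831, 0.1125, 0.0414]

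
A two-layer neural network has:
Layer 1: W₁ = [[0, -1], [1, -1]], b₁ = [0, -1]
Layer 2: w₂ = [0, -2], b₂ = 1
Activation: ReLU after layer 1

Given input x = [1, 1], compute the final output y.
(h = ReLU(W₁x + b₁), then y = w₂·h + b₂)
y = 1

Layer 1 pre-activation: z₁ = [-1, -1]
After ReLU: h = [0, 0]
Layer 2 output: y = 0×0 + -2×0 + 1 = 1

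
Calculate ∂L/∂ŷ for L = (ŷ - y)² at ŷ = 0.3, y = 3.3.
∂L/∂ŷ = -6.0

∂L/∂ŷ = 2(ŷ - y) = 2(0.3 - 3.3) = 2(-3.0) = -6.0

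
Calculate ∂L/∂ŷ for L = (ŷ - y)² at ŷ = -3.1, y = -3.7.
∂L/∂ŷ = 1.2

∂L/∂ŷ = 2(ŷ - y) = 2(-3.1 - -3.7) = 2(0.6) = 1.2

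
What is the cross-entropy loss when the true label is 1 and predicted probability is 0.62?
L = 0.478

L = -1·log(0.62) - 0·log(0.38) = -log(0.62) = 0.478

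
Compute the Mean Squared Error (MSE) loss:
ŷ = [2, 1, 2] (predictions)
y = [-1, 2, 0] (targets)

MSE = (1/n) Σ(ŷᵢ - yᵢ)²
MSE = 4.667

MSE = (1/3)((2--1)² + (1-2)² + (2-0)²) = (1/3)(9 + 1 + 4) = 4.667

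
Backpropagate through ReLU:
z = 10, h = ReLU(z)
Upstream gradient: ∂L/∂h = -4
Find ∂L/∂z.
∂L/∂z = -4

h = ReLU(10) = 10
Since z > 0: ∂h/∂z = 1
∂L/∂z = ∂L/∂h · ∂h/∂z = -4 × 1 = -4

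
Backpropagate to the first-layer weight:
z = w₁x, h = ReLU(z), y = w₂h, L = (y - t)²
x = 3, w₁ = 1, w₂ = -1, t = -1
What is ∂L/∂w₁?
∂L/∂w₁ = 12

Forward pass:
z = w₁x = 1×3 = 3
h = ReLU(3) = 3
y = w₂h = -1×3 = -3

Backward pass:
∂L/∂y = 2(y - t) = 2(-3 - -1) = -4
∂y/∂h = w₂ = -1
∂h/∂z = 1 (ReLU derivative)
∂z/∂w₁ = x = 3

∂L/∂w₁ = -4 × -1 × 1 × 3 = 12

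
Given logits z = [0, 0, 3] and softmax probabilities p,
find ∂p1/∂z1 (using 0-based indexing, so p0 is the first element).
∂p1/∂z1 = 0.04323

p = softmax(z) = [0.04528, 0.04528, 0.9094]
p1 = 0.04528

∂p1/∂z1 = p1(1 - p1) = 0.04528 × (1 - 0.04528) = 0.04323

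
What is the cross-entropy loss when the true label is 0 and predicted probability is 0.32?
L = 0.3857

L = -0·log(0.32) - 1·log(0.68) = -log(0.68) = 0.3857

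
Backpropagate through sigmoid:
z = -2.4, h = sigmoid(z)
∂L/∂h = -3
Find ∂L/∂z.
∂L/∂z = -0.2288

σ(-2.4) = 0.08317
σ'(-2.4) = σ(-2.4)(1 - σ(-2.4)) = 0.08317 × 0.9168 = 0.07625
∂L/∂z = ∂L/∂h · σ'(z) = -3 × 0.07625 = -0.2288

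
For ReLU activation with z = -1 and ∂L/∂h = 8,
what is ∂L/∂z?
∂L/∂z = 0

h = ReLU(-1) = 0
Since z < 0: ∂h/∂z = 0
∂L/∂z = ∂L/∂h · ∂h/∂z = 8 × 0 = 0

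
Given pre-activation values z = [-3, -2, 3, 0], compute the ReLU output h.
h = [0, 0, 3, 0]

ReLU applied element-wise: max(0,-3)=0, max(0,-2)=0, max(0,3)=3, max(0,0)=0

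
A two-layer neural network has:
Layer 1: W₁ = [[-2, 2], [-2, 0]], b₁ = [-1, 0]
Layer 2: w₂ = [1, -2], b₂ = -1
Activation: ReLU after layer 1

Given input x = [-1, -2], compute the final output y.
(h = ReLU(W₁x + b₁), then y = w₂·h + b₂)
y = -5

Layer 1 pre-activation: z₁ = [-3, 2]
After ReLU: h = [0, 2]
Layer 2 output: y = 1×0 + -2×2 + -1 = -5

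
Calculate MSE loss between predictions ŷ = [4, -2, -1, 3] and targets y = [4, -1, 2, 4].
MSE = 2.75

MSE = (1/4)((4-4)² + (-2--1)² + (-1-2)² + (3-4)²) = (1/4)(0 + 1 + 9 + 1) = 2.75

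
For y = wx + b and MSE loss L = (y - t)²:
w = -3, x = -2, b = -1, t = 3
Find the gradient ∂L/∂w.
∂L/∂w = -8

y = wx + b = (-3)(-2) + -1 = 5
∂L/∂y = 2(y - t) = 2(5 - 3) = 4
∂y/∂w = x = -2
∂L/∂w = ∂L/∂y · ∂y/∂w = 4 × -2 = -8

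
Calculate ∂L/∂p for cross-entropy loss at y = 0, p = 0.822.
∂L/∂p = 5.618

∂L/∂p = -y/p + (1-y)/(1-p) = 0 + 1/0.178 = 5.618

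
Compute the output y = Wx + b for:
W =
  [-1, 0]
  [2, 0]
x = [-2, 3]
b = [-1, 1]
y = [1, -3]

Wx = [-1×-2 + 0×3, 2×-2 + 0×3]
   = [2, -4]
y = Wx + b = [2 + -1, -4 + 1] = [1, -3]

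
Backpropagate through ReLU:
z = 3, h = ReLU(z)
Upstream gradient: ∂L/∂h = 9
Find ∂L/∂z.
∂L/∂z = 9

h = ReLU(3) = 3
Since z > 0: ∂h/∂z = 1
∂L/∂z = ∂L/∂h · ∂h/∂z = 9 × 1 = 9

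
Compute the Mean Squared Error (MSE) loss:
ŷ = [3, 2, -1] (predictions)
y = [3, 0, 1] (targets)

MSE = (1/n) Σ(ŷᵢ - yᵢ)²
MSE = 2.667

MSE = (1/3)((3-3)² + (2-0)² + (-1-1)²) = (1/3)(0 + 4 + 4) = 2.667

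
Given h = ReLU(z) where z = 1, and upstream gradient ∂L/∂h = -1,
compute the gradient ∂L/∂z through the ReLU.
∂L/∂z = -1

h = ReLU(1) = 1
Since z > 0: ∂h/∂z = 1
∂L/∂z = ∂L/∂h · ∂h/∂z = -1 × 1 = -1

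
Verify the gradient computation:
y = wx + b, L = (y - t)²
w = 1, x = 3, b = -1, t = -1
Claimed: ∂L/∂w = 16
Incorrect

y = (1)(3) + -1 = 2
∂L/∂y = 2(y - t) = 2(2 - -1) = 6
∂y/∂w = x = 3
∂L/∂w = 6 × 3 = 18

Claimed value: 16
Incorrect: The correct gradient is 18.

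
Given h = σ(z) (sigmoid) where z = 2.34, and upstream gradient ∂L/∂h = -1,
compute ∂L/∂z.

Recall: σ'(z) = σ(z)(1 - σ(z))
∂L/∂z = -0.08014

σ(2.34) = 0.9121
σ'(2.34) = σ(2.34)(1 - σ(2.34)) = 0.9121 × 0.08786 = 0.08014
∂L/∂z = ∂L/∂h · σ'(z) = -1 × 0.08014 = -0.08014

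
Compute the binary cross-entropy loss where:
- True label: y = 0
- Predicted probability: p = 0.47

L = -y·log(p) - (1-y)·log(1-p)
L = 0.6349

L = -0·log(0.47) - 1·log(0.53) = -log(0.53) = 0.6349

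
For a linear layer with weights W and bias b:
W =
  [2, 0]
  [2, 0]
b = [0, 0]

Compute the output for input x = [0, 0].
y = [0, 0]

Wx = [2×0 + 0×0, 2×0 + 0×0]
   = [0, 0]
y = Wx + b = [0 + 0, 0 + 0] = [0, 0]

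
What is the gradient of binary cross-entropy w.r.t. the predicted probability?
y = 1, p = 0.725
∂L/∂p = -1.379

∂L/∂p = -y/p + (1-y)/(1-p) = -1/0.725 + 0 = -1.379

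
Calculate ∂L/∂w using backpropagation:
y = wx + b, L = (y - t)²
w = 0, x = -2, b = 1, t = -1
∂L/∂w = -8

y = wx + b = (0)(-2) + 1 = 1
∂L/∂y = 2(y - t) = 2(1 - -1) = 4
∂y/∂w = x = -2
∂L/∂w = ∂L/∂y · ∂y/∂w = 4 × -2 = -8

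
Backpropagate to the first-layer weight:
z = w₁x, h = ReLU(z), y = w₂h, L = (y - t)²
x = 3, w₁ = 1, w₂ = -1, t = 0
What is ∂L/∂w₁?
∂L/∂w₁ = 18

Forward pass:
z = w₁x = 1×3 = 3
h = ReLU(3) = 3
y = w₂h = -1×3 = -3

Backward pass:
∂L/∂y = 2(y - t) = 2(-3 - 0) = -6
∂y/∂h = w₂ = -1
∂h/∂z = 1 (ReLU derivative)
∂z/∂w₁ = x = 3

∂L/∂w₁ = -6 × -1 × 1 × 3 = 18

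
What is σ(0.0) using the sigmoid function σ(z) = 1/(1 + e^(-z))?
0.5

sigmoid(0.0) = 1/(1 + e^(0.0)) = 1/(1 + 1) = 0.5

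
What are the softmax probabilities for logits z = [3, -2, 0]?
p = [0.9465, 0.0064, 0.0471]

exp(z) = [20.09, 0.1353, 1]
Sum = 21.22
p = [0.9465, 0.0064, 0.0471]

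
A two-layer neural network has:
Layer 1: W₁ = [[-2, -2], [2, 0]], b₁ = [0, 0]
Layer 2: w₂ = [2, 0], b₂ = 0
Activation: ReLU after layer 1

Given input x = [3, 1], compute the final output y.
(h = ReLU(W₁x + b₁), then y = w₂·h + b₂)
y = 0

Layer 1 pre-activation: z₁ = [-8, 6]
After ReLU: h = [0, 6]
Layer 2 output: y = 2×0 + 0×6 + 0 = 0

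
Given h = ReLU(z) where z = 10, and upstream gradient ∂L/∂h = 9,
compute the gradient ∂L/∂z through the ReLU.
∂L/∂z = 9

h = ReLU(10) = 10
Since z > 0: ∂h/∂z = 1
∂L/∂z = ∂L/∂h · ∂h/∂z = 9 × 1 = 9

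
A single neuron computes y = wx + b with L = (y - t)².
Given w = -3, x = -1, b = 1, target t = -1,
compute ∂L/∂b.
∂L/∂b = 10

y = wx + b = (-3)(-1) + 1 = 4
∂L/∂y = 2(y - t) = 2(4 - -1) = 10
∂y/∂b = 1
∂L/∂b = ∂L/∂y · ∂y/∂b = 10 × 1 = 10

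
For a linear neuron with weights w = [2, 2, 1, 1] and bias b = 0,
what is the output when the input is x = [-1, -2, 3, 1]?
y = -2

y = (2)(-1) + (2)(-2) + (1)(3) + (1)(1) + 0 = -2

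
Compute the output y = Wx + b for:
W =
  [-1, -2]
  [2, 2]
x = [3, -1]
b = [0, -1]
y = [-1, 3]

Wx = [-1×3 + -2×-1, 2×3 + 2×-1]
   = [-1, 4]
y = Wx + b = [-1 + 0, 4 + -1] = [-1, 3]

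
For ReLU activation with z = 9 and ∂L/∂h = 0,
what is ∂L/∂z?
∂L/∂z = 0

h = ReLU(9) = 9
Since z > 0: ∂h/∂z = 1
∂L/∂z = ∂L/∂h · ∂h/∂z = 0 × 1 = 0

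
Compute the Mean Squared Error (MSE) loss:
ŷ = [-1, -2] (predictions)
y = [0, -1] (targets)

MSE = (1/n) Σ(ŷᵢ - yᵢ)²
MSE = 1

MSE = (1/2)((-1-0)² + (-2--1)²) = (1/2)(1 + 1) = 1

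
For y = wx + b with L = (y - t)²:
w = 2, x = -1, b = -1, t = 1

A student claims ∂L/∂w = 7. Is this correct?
Incorrect

y = (2)(-1) + -1 = -3
∂L/∂y = 2(y - t) = 2(-3 - 1) = -8
∂y/∂w = x = -1
∂L/∂w = -8 × -1 = 8

Claimed value: 7
Incorrect: The correct gradient is 8.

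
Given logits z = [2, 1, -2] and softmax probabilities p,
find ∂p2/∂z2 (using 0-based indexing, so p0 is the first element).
∂p2/∂z2 = 0.01304

p = softmax(z) = [0.7214, 0.2654, 0.01321]
p2 = 0.01321

∂p2/∂z2 = p2(1 - p2) = 0.01321 × (1 - 0.01321) = 0.01304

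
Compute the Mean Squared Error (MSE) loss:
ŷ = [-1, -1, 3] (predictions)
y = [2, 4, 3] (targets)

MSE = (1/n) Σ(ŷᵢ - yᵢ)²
MSE = 11.33

MSE = (1/3)((-1-2)² + (-1-4)² + (3-3)²) = (1/3)(9 + 25 + 0) = 11.33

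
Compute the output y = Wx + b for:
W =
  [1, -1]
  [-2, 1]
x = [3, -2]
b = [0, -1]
y = [5, -9]

Wx = [1×3 + -1×-2, -2×3 + 1×-2]
   = [5, -8]
y = Wx + b = [5 + 0, -8 + -1] = [5, -9]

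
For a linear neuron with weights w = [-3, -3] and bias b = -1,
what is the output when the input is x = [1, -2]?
y = 2

y = (-3)(1) + (-3)(-2) + -1 = 2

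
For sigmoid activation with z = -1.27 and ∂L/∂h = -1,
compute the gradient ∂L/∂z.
∂L/∂z = -0.1712

σ(-1.27) = 0.2193
σ'(-1.27) = σ(-1.27)(1 - σ(-1.27)) = 0.2193 × 0.7807 = 0.1712
∂L/∂z = ∂L/∂h · σ'(z) = -1 × 0.1712 = -0.1712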